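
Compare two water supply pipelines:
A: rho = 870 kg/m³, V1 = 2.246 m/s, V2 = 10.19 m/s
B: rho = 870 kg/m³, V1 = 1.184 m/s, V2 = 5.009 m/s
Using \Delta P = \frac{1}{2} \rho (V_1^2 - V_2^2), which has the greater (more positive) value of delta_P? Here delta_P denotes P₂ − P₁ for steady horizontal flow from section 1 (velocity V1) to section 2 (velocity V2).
delta_P(A) = -42.97 kPa, delta_P(B) = -10.3 kPa. Answer: B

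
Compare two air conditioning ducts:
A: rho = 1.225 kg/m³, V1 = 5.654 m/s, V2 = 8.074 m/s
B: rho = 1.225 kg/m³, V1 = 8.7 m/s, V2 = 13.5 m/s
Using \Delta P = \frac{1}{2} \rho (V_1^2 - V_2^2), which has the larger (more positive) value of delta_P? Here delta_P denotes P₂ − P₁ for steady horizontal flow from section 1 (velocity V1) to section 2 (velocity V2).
delta_P(A) = -0.02035 kPa, delta_P(B) = -0.06527 kPa. Answer: A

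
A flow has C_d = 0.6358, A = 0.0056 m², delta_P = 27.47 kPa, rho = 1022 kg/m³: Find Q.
Formula: Q = C_d A \sqrt{\frac{2 \Delta P}{\rho}}
Q = 0.6358·0.0056·√(2·(27.47·1000)/1022)·1000 = 26.11 L/s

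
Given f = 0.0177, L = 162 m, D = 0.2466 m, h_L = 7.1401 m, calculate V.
Formula: h_L = f \frac{L}{D} \frac{V^2}{2g}
Substituting knowns: 7.1401 = 0.0177·(162/0.2466)·V²/(2·9.81)
Solving for V: V = √(7.1401·2·9.81/(0.0177·(162/0.2466))) = 3.471 m/s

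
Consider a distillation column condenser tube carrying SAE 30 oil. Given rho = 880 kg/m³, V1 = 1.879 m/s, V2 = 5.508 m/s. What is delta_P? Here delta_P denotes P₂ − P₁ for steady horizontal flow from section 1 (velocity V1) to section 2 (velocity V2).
Formula: \Delta P = \frac{1}{2} \rho (V_1^2 - V_2^2)
delta_P = 0.5·880·(1.879² − 5.508²)/1000 = -11.8 kPa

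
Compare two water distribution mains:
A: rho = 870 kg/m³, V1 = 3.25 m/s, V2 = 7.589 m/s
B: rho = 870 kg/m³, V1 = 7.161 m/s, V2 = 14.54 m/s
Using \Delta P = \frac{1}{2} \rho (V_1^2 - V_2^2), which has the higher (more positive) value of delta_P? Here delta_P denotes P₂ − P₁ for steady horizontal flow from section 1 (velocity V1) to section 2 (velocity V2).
delta_P(A) = -20.46 kPa, delta_P(B) = -69.66 kPa. Answer: A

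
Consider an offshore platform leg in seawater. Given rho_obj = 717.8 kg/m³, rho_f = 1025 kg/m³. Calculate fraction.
Formula: f_{sub} = \frac{\rho_{obj}}{\rho_f}
fraction = 717.8/1025 = 0.7003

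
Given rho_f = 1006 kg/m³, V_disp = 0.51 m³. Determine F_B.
Formula: F_B = \rho_f g V_{disp}
F_B = 1006·9.81·0.51 = 5033 N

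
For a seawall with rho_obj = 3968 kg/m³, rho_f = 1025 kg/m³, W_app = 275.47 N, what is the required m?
Formula: W_{app} = mg\left(1 - \frac{\rho_f}{\rho_{obj}}\right)
Substituting knowns: 275.47 = m·9.81·(1 − 1025/3968)
Solving for m: m = 275.47/(9.81·(1 − 1025/3968)) = 37.86 kg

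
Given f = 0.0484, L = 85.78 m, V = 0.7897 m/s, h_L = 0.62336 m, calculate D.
Formula: h_L = f \frac{L}{D} \frac{V^2}{2g}
Substituting knowns: 0.62336 = 0.0484·(85.78/D)·0.7897²/(2·9.81)
Solving for D: D = 0.0484·85.78·0.7897²/(2·9.81·0.62336) = 0.2117 m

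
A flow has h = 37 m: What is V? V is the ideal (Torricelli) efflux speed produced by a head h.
Formula: V = \sqrt{2 g h}
V = √(2·9.81·37) = 26.94 m/s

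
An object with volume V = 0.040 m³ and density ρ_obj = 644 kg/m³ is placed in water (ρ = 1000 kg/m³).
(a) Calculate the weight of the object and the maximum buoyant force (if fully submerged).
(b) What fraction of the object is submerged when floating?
(a) W=rho_obj*g*V=644*9.81*0.040=252.7 N; F_B(max)=rho*g*V=1000*9.81*0.040=392.4 N
(b) Floating fraction=rho_obj/rho=644/1000=0.644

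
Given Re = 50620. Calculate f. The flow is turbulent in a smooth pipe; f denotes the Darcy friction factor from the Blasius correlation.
Formula: f = \frac{0.316}{Re^{0.25}}
f = 0.316/50620^0.25 = 0.02107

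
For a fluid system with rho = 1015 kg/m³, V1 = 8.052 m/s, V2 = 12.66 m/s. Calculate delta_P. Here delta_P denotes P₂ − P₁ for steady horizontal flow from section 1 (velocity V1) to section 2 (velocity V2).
Formula: \Delta P = \frac{1}{2} \rho (V_1^2 - V_2^2)
delta_P = 0.5·1015·(8.052² − 12.66²)/1000 = -48.44 kPa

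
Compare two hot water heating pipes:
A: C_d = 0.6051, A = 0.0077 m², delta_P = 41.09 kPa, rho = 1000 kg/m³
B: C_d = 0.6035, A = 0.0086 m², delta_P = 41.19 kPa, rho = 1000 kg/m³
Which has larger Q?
Q(A) = 42.24 L/s, Q(B) = 47.11 L/s. Answer: B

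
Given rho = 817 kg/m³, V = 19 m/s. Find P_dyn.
Formula: P_{dyn} = \frac{1}{2} \rho V^2
P_dyn = 0.5·817·19²/1000 = 147.5 kPa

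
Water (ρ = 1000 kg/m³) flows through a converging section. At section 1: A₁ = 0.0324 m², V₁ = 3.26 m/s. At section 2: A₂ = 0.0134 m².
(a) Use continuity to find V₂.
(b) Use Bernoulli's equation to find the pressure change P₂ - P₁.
(a) Continuity: A₁V₁=A₂V₂ -> V₂=A₁V₁/A₂=0.0324*3.26/0.0134=7.88 m/s
(b) Bernoulli: P₂-P₁=0.5*rho*(V₁^2-V₂^2)/1000=0.5*1000*(3.26^2-7.88^2)/1000=-25.73 kPa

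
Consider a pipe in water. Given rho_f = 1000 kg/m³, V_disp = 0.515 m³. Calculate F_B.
Formula: F_B = \rho_f g V_{disp}
F_B = 1000·9.81·0.515 = 5052 N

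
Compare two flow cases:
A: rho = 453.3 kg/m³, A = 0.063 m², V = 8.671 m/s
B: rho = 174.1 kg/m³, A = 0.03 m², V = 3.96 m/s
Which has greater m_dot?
m_dot(A) = 247.6 kg/s, m_dot(B) = 20.68 kg/s. Answer: A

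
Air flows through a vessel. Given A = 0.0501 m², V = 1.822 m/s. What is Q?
Formula: Q = A V
Q = 0.0501·1.822·1000 = 91.28 L/s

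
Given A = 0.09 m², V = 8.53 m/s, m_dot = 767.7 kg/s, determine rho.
Formula: \dot{m} = \rho A V
Substituting knowns: 767.7 = rho·0.09·8.53
Solving for rho: rho = 767.7/(0.09·8.53) = 1000 kg/m³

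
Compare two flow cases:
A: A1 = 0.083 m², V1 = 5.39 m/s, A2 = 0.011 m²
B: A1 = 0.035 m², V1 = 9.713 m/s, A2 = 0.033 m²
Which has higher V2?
V2(A) = 40.67 m/s, V2(B) = 10.3 m/s. Answer: A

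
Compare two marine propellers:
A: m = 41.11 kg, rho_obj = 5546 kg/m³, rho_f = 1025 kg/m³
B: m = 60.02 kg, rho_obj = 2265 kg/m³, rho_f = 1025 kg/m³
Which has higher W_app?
W_app(A) = 328.8 N, W_app(B) = 322.3 N. Answer: A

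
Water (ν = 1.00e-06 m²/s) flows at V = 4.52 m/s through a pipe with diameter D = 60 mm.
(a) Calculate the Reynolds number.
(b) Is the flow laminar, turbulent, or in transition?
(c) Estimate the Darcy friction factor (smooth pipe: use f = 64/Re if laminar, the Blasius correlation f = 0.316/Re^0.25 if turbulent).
(a) Re = V·D/ν = 4.52·0.06/1.00e-06 = 271200
(b) Flow regime: turbulent (Re > 4000)
(c) Friction factor: f = 0.316/Re^0.25 = 0.316/271200^0.25 = 0.01385 (Blasius is strictly valid for Re ≲ 1e5; used here as the smooth-pipe estimate the problem specifies)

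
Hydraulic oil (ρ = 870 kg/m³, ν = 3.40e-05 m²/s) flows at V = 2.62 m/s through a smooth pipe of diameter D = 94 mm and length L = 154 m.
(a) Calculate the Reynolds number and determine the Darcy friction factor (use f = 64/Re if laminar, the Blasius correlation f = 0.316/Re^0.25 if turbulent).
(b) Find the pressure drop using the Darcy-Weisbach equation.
(a) Re = V·D/ν = 2.62·0.094/3.40e-05 = 7243.5 → turbulent (Re > 4000); f = 0.316/Re^0.25 = 0.316/7243.5^0.25 = 0.034253
(b) Darcy-Weisbach: ΔP = f·(L/D)·½ρV²/1000 = 0.034253·(154/0.094)·½·870·2.62²/1000 = 167.6 kPa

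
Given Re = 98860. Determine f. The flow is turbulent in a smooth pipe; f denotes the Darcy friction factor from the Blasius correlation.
Formula: f = \frac{0.316}{Re^{0.25}}
f = 0.316/98860^0.25 = 0.01782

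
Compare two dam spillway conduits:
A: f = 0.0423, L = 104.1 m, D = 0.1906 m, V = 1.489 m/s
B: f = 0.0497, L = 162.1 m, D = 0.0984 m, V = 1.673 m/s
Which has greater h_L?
h_L(A) = 2.611 m, h_L(B) = 11.68 m. Answer: B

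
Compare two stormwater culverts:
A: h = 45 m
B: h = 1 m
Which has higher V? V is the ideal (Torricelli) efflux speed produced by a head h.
V(A) = 29.71 m/s, V(B) = 4.429 m/s. Answer: A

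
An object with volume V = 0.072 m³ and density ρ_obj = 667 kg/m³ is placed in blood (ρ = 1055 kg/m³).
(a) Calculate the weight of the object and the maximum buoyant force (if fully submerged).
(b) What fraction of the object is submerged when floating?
(a) W=rho_obj*g*V=667*9.81*0.072=471.1 N; F_B(max)=rho*g*V=1055*9.81*0.072=745.2 N
(b) Floating fraction=rho_obj/rho=667/1055=0.632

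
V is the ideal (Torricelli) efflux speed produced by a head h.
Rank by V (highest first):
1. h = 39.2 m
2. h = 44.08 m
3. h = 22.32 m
Case 1: V = 27.73 m/s
Case 2: V = 29.41 m/s
Case 3: V = 20.93 m/s
Ranking (highest first): 2, 1, 3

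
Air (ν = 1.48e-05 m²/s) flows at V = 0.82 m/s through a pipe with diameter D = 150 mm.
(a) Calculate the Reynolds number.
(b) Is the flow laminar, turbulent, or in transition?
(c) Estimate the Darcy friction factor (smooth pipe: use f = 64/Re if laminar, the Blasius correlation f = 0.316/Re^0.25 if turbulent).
(a) Re = V·D/ν = 0.82·0.15/1.48e-05 = 8310.8
(b) Flow regime: turbulent (Re > 4000)
(c) Friction factor: f = 0.316/Re^0.25 = 0.316/8310.8^0.25 = 0.0331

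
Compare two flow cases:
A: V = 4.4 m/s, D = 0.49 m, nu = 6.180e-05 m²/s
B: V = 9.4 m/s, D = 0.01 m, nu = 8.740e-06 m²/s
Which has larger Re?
Re(A) = 34887, Re(B) = 10755. Answer: A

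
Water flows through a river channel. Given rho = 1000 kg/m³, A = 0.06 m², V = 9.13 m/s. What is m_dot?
Formula: \dot{m} = \rho A V
m_dot = 1000·0.06·9.13 = 547.8 kg/s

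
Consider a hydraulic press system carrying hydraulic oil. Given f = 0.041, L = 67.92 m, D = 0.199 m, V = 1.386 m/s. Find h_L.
Formula: h_L = f \frac{L}{D} \frac{V^2}{2g}
h_L = 0.041·(67.92/0.199)·1.386²/(2·9.81) = 1.37 m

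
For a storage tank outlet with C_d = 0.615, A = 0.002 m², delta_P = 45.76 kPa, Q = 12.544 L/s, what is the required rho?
Formula: Q = C_d A \sqrt{\frac{2 \Delta P}{\rho}}
Substituting knowns: 12.544 = 0.615·0.002·√(2·(45.76·1000)/rho)·1000
Solving for rho: rho = 2·(45.76·1000)/((12.544/1000)/(0.615·0.002))² = 879.9 kg/m³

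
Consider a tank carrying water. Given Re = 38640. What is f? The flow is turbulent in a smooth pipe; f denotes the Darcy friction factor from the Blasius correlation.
Formula: f = \frac{0.316}{Re^{0.25}}
f = 0.316/38640^0.25 = 0.02254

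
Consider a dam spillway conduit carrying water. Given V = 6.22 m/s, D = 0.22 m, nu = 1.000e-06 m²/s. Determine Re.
Formula: Re = \frac{V D}{\nu}
Re = 6.22·0.22/1.000e-06 = 1.368e+06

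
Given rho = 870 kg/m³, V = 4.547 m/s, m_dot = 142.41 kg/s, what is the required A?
Formula: \dot{m} = \rho A V
Substituting knowns: 142.41 = 870·A·4.547
Solving for A: A = 142.41/(870·4.547) = 0.036 m²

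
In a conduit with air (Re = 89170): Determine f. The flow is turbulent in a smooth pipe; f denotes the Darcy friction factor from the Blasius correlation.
Formula: f = \frac{0.316}{Re^{0.25}}
f = 0.316/89170^0.25 = 0.01829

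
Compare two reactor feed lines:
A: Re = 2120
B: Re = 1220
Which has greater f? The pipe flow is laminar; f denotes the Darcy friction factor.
f(A) = 0.03019, f(B) = 0.05246. Answer: B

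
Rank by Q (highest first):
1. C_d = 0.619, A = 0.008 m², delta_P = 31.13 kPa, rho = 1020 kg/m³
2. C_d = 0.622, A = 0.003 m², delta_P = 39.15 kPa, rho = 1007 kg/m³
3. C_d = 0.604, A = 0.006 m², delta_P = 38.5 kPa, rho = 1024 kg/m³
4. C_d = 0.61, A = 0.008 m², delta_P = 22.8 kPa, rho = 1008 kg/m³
Case 1: Q = 38.69 L/s
Case 2: Q = 16.45 L/s
Case 3: Q = 31.43 L/s
Case 4: Q = 32.82 L/s
Ranking (highest first): 1, 4, 3, 2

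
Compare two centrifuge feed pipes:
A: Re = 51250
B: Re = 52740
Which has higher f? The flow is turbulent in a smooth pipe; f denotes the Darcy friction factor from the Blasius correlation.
f(A) = 0.021, f(B) = 0.02085. Answer: A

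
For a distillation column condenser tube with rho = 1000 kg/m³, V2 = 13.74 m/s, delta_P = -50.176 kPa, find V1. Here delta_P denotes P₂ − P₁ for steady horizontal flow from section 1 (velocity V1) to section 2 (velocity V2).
Formula: \Delta P = \frac{1}{2} \rho (V_1^2 - V_2^2)
Substituting knowns: -50.176 = 0.5·1000·(V1² − 13.74²)/1000
Solving for V1: V1 = √(13.74² + 2·(-50.176·1000)/1000) = 9.404 m/s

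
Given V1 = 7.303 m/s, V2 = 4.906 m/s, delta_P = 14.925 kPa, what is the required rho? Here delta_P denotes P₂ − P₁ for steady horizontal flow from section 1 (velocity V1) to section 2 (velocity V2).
Formula: \Delta P = \frac{1}{2} \rho (V_1^2 - V_2^2)
Substituting knowns: 14.925 = 0.5·rho·(7.303² − 4.906²)/1000
Solving for rho: rho = 2·(14.925·1000)/(7.303² − 4.906²) = 1020 kg/m³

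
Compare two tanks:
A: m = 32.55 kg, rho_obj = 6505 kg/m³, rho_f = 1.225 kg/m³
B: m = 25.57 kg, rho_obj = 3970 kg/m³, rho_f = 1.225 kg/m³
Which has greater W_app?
W_app(A) = 319.3 N, W_app(B) = 250.8 N. Answer: A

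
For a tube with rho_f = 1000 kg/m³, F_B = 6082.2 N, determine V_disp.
Formula: F_B = \rho_f g V_{disp}
Substituting knowns: 6082.2 = 1000·9.81·V_disp
Solving for V_disp: V_disp = 6082.2/(1000·9.81) = 0.62 m³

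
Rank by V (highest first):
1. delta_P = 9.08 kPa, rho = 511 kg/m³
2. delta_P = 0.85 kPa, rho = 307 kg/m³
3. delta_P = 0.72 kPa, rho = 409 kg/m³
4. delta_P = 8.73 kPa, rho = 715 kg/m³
Case 1: V = 5.961 m/s
Case 2: V = 2.353 m/s
Case 3: V = 1.876 m/s
Case 4: V = 4.942 m/s
Ranking (highest first): 1, 4, 2, 3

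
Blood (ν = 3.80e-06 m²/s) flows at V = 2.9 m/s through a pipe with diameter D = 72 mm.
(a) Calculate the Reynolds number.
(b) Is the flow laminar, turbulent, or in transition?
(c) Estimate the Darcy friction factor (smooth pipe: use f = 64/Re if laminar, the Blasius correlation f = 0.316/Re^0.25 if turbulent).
(a) Re = V·D/ν = 2.9·0.072/3.80e-06 = 54947
(b) Flow regime: turbulent (Re > 4000)
(c) Friction factor: f = 0.316/Re^0.25 = 0.316/54947^0.25 = 0.02064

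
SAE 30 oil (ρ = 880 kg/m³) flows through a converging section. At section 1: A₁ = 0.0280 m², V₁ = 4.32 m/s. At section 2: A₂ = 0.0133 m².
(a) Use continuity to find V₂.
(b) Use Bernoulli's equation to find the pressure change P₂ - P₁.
(a) Continuity: A₁V₁=A₂V₂ -> V₂=A₁V₁/A₂=0.0280*4.32/0.0133=9.09 m/s
(b) Bernoulli: P₂-P₁=0.5*rho*(V₁^2-V₂^2)/1000=0.5*880*(4.32^2-9.09^2)/1000=-28.14 kPa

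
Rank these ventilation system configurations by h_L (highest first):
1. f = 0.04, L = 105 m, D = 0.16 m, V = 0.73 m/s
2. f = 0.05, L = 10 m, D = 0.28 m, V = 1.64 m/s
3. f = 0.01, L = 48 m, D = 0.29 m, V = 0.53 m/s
Case 1: h_L = 0.713 m
Case 2: h_L = 0.2448 m
Case 3: h_L = 0.0237 m
Ranking (highest first): 1, 2, 3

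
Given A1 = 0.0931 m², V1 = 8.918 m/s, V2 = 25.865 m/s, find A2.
Formula: V_2 = \frac{A_1 V_1}{A_2}
Substituting knowns: 25.865 = 0.0931·8.918/A2
Solving for A2: A2 = 0.0931·8.918/25.865 = 0.0321 m²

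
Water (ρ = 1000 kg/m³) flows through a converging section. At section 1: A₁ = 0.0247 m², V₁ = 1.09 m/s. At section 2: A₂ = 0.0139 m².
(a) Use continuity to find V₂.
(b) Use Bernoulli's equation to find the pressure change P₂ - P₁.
(a) Continuity: A₁V₁=A₂V₂ -> V₂=A₁V₁/A₂=0.0247*1.09/0.0139=1.94 m/s
(b) Bernoulli: P₂-P₁=0.5*rho*(V₁^2-V₂^2)/1000=0.5*1000*(1.09^2-1.94^2)/1000=-1.288 kPa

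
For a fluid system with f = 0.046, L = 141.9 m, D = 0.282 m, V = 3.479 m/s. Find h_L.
Formula: h_L = f \frac{L}{D} \frac{V^2}{2g}
h_L = 0.046·(141.9/0.282)·3.479²/(2·9.81) = 14.28 m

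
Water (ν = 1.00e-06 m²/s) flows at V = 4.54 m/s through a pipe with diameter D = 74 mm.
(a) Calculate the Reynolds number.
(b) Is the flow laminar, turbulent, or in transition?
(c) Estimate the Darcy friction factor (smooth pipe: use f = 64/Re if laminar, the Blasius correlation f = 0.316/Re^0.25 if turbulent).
(a) Re = V·D/ν = 4.54·0.074/1.00e-06 = 335960
(b) Flow regime: turbulent (Re > 4000)
(c) Friction factor: f = 0.316/Re^0.25 = 0.316/335960^0.25 = 0.01313 (Blasius is strictly valid for Re ≲ 1e5; used here as the smooth-pipe estimate the problem specifies)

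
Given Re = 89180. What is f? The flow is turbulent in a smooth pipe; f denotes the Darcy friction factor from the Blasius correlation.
Formula: f = \frac{0.316}{Re^{0.25}}
f = 0.316/89180^0.25 = 0.01829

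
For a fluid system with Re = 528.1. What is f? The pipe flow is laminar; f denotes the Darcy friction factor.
Formula: f = \frac{64}{Re}
f = 64/528.1 = 0.1212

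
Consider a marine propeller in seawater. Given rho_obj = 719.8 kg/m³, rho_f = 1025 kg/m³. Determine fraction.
Formula: f_{sub} = \frac{\rho_{obj}}{\rho_f}
fraction = 719.8/1025 = 0.7022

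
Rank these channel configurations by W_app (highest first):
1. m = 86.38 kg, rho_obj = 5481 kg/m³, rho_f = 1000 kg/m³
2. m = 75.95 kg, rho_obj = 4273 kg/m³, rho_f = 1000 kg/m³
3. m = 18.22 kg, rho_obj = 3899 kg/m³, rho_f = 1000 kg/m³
Case 1: W_app = 692.8 N
Case 2: W_app = 570.7 N
Case 3: W_app = 132.9 N
Ranking (highest first): 1, 2, 3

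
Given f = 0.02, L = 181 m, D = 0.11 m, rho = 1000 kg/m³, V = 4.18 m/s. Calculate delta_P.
Formula: \Delta P = f \frac{L}{D} \frac{\rho V^2}{2}
delta_P = 0.02·(181/0.11)·0.5·1000·4.18²/1000 = 287.5 kPa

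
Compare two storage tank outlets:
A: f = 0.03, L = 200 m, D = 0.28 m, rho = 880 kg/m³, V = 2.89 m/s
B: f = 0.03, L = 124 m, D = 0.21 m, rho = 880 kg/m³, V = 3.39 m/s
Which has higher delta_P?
delta_P(A) = 78.75 kPa, delta_P(B) = 89.57 kPa. Answer: B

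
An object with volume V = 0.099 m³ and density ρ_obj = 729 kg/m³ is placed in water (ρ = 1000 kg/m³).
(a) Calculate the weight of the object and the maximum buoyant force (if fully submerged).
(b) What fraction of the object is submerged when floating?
(a) W=rho_obj*g*V=729*9.81*0.099=708.0 N; F_B(max)=rho*g*V=1000*9.81*0.099=971.2 N
(b) Floating fraction=rho_obj/rho=729/1000=0.729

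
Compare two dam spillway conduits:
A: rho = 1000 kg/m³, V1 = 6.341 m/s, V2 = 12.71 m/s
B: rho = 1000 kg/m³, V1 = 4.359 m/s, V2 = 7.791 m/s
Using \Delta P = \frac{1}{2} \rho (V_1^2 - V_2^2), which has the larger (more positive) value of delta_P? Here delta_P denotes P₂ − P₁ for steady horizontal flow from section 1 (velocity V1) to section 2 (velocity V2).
delta_P(A) = -60.67 kPa, delta_P(B) = -20.85 kPa. Answer: B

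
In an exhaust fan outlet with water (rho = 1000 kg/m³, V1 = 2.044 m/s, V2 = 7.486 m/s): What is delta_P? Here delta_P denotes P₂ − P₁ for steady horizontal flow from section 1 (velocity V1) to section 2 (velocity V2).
Formula: \Delta P = \frac{1}{2} \rho (V_1^2 - V_2^2)
delta_P = 0.5·1000·(2.044² − 7.486²)/1000 = -25.93 kPa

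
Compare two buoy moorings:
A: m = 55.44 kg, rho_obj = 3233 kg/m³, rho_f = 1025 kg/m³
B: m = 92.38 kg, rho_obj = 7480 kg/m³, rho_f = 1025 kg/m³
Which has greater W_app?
W_app(A) = 371.4 N, W_app(B) = 782.1 N. Answer: B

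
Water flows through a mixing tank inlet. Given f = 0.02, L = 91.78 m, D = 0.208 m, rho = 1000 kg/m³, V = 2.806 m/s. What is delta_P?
Formula: \Delta P = f \frac{L}{D} \frac{\rho V^2}{2}
delta_P = 0.02·(91.78/0.208)·0.5·1000·2.806²/1000 = 34.74 kPa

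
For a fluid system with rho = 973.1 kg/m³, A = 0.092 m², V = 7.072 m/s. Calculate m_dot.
Formula: \dot{m} = \rho A V
m_dot = 973.1·0.092·7.072 = 633.1 kg/s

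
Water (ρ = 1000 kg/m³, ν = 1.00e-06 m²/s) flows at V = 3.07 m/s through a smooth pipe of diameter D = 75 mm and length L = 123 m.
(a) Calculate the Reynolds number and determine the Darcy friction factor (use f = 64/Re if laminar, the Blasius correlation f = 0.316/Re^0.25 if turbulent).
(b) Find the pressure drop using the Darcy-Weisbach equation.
(a) Re = V·D/ν = 3.07·0.075/1.00e-06 = 230250 → turbulent (Re > 4000); f = 0.316/Re^0.25 = 0.316/230250^0.25 = 0.014426 (Blasius is strictly valid for Re ≲ 1e5; used here as the smooth-pipe estimate the problem specifies)
(b) Darcy-Weisbach: ΔP = f·(L/D)·½ρV²/1000 = 0.014426·(123/0.075)·½·1000·3.07²/1000 = 111.5 kPa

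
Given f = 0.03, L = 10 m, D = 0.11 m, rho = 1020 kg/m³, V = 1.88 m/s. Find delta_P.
Formula: \Delta P = f \frac{L}{D} \frac{\rho V^2}{2}
delta_P = 0.03·(10/0.11)·0.5·1020·1.88²/1000 = 4.916 kPa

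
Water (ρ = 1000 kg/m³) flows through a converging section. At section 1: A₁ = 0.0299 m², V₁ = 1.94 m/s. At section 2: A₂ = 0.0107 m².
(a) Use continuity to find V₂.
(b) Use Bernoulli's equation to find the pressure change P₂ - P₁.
(a) Continuity: A₁V₁=A₂V₂ -> V₂=A₁V₁/A₂=0.0299*1.94/0.0107=5.42 m/s
(b) Bernoulli: P₂-P₁=0.5*rho*(V₁^2-V₂^2)/1000=0.5*1000*(1.94^2-5.42^2)/1000=-12.81 kPa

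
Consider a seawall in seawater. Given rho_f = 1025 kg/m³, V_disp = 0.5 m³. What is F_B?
Formula: F_B = \rho_f g V_{disp}
F_B = 1025·9.81·0.5 = 5028 N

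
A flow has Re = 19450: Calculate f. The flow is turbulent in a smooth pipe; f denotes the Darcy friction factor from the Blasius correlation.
Formula: f = \frac{0.316}{Re^{0.25}}
f = 0.316/19450^0.25 = 0.02676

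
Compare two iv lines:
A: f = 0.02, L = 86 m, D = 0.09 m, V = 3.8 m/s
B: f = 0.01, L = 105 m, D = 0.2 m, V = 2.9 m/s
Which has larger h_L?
h_L(A) = 14.07 m, h_L(B) = 2.25 m. Answer: A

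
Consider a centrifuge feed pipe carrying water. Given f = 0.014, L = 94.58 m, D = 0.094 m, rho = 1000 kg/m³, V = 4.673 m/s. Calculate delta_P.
Formula: \Delta P = f \frac{L}{D} \frac{\rho V^2}{2}
delta_P = 0.014·(94.58/0.094)·0.5·1000·4.673²/1000 = 153.8 kPa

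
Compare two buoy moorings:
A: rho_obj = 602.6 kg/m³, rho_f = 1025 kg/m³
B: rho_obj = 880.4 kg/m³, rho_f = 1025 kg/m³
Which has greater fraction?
fraction(A) = 0.5879, fraction(B) = 0.8589. Answer: B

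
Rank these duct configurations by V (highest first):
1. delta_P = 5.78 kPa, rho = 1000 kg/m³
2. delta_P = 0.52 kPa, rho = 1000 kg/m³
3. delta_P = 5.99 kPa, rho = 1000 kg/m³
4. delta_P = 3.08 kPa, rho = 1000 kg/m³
Case 1: V = 3.4 m/s
Case 2: V = 1.02 m/s
Case 3: V = 3.461 m/s
Case 4: V = 2.482 m/s
Ranking (highest first): 3, 1, 4, 2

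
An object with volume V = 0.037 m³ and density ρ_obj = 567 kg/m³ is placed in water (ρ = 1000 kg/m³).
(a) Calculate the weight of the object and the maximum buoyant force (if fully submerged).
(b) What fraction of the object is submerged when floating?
(a) W=rho_obj*g*V=567*9.81*0.037=205.8 N; F_B(max)=rho*g*V=1000*9.81*0.037=363.0 N
(b) Floating fraction=rho_obj/rho=567/1000=0.567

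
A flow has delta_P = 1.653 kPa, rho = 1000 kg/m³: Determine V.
Formula: V = \sqrt{\frac{2 \Delta P}{\rho}}
V = √(2·(1.653·1000)/1000) = 1.818 m/s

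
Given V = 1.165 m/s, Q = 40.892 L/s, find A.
Formula: Q = A V
Substituting knowns: 40.892 = A·1.165·1000
Solving for A: A = (40.892/1000)/1.165 = 0.0351 m²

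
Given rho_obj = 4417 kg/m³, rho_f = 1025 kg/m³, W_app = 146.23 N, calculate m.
Formula: W_{app} = mg\left(1 - \frac{\rho_f}{\rho_{obj}}\right)
Substituting knowns: 146.23 = m·9.81·(1 − 1025/4417)
Solving for m: m = 146.23/(9.81·(1 − 1025/4417)) = 19.41 kg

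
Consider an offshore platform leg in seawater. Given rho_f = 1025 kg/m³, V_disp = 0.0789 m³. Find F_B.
Formula: F_B = \rho_f g V_{disp}
F_B = 1025·9.81·0.0789 = 793.4 N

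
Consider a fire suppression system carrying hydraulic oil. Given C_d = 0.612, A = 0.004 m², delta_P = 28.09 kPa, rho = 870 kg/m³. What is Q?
Formula: Q = C_d A \sqrt{\frac{2 \Delta P}{\rho}}
Q = 0.612·0.004·√(2·(28.09·1000)/870)·1000 = 19.67 L/s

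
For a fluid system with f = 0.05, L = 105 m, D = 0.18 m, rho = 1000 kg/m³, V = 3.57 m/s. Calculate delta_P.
Formula: \Delta P = f \frac{L}{D} \frac{\rho V^2}{2}
delta_P = 0.05·(105/0.18)·0.5·1000·3.57²/1000 = 185.9 kPa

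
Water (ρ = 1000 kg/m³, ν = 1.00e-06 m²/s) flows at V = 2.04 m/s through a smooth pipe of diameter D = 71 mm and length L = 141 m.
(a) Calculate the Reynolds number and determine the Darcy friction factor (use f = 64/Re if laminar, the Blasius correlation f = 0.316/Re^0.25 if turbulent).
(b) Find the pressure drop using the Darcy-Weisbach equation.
(a) Re = V·D/ν = 2.04·0.071/1.00e-06 = 144840 → turbulent (Re > 4000); f = 0.316/Re^0.25 = 0.316/144840^0.25 = 0.016198 (Blasius is strictly valid for Re ≲ 1e5; used here as the smooth-pipe estimate the problem specifies)
(b) Darcy-Weisbach: ΔP = f·(L/D)·½ρV²/1000 = 0.016198·(141/0.071)·½·1000·2.04²/1000 = 66.93 kPa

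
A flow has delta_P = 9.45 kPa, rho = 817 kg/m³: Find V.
Formula: V = \sqrt{\frac{2 \Delta P}{\rho}}
V = √(2·(9.45·1000)/817) = 4.81 m/s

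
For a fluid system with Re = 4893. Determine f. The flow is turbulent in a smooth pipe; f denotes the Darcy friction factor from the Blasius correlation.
Formula: f = \frac{0.316}{Re^{0.25}}
f = 0.316/4893^0.25 = 0.03778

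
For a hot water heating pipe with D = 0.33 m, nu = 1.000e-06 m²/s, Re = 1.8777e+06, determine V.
Formula: Re = \frac{V D}{\nu}
Substituting knowns: 1.8777e+06 = V·0.33/1.000e-06
Solving for V: V = 1.8777e+06·1.000e-06/0.33 = 5.69 m/s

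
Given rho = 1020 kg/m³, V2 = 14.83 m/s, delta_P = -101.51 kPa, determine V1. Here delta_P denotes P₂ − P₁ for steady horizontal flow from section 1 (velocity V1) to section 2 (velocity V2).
Formula: \Delta P = \frac{1}{2} \rho (V_1^2 - V_2^2)
Substituting knowns: -101.51 = 0.5·1020·(V1² − 14.83²)/1000
Solving for V1: V1 = √(14.83² + 2·(-101.51·1000)/1020) = 4.571 m/s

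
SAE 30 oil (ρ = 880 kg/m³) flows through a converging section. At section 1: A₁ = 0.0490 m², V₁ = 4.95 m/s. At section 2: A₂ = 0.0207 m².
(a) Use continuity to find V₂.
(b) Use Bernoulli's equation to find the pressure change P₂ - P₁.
(a) Continuity: A₁V₁=A₂V₂ -> V₂=A₁V₁/A₂=0.0490*4.95/0.0207=11.72 m/s
(b) Bernoulli: P₂-P₁=0.5*rho*(V₁^2-V₂^2)/1000=0.5*880*(4.95^2-11.72^2)/1000=-49.66 kPa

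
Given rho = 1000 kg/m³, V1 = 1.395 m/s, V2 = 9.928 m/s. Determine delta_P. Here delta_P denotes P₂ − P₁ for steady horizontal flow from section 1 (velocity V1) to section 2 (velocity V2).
Formula: \Delta P = \frac{1}{2} \rho (V_1^2 - V_2^2)
delta_P = 0.5·1000·(1.395² − 9.928²)/1000 = -48.31 kPa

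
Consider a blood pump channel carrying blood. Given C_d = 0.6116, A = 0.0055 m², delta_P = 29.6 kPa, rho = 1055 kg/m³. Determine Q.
Formula: Q = C_d A \sqrt{\frac{2 \Delta P}{\rho}}
Q = 0.6116·0.0055·√(2·(29.6·1000)/1055)·1000 = 25.2 L/s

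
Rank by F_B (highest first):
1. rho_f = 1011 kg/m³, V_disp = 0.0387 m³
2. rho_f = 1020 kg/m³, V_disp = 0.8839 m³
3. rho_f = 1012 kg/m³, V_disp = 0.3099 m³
Case 1: F_B = 383.8 N
Case 2: F_B = 8844 N
Case 3: F_B = 3077 N
Ranking (highest first): 2, 3, 1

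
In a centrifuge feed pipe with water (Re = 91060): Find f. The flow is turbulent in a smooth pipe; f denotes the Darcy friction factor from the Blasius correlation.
Formula: f = \frac{0.316}{Re^{0.25}}
f = 0.316/91060^0.25 = 0.01819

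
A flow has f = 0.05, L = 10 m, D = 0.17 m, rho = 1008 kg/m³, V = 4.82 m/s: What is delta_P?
Formula: \Delta P = f \frac{L}{D} \frac{\rho V^2}{2}
delta_P = 0.05·(10/0.17)·0.5·1008·4.82²/1000 = 34.44 kPa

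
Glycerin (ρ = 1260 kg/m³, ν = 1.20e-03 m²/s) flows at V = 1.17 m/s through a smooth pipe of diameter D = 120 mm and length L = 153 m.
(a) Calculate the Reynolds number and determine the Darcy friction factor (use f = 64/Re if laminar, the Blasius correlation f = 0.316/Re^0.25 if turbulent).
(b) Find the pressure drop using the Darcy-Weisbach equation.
(a) Re = V·D/ν = 1.17·0.12/1.20e-03 = 117 → laminar (Re < 2300); f = 64/Re = 64/117 = 0.54701
(b) Darcy-Weisbach: ΔP = f·(L/D)·½ρV²/1000 = 0.54701·(153/0.120)·½·1260·1.17²/1000 = 601.5 kPa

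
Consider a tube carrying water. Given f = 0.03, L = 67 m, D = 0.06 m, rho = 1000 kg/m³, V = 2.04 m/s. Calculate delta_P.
Formula: \Delta P = f \frac{L}{D} \frac{\rho V^2}{2}
delta_P = 0.03·(67/0.06)·0.5·1000·2.04²/1000 = 69.71 kPa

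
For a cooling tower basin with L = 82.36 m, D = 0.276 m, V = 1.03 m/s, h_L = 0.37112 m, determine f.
Formula: h_L = f \frac{L}{D} \frac{V^2}{2g}
Substituting knowns: 0.37112 = f·(82.36/0.276)·1.03²/(2·9.81)
Solving for f: f = 0.37112·2·9.81/((82.36/0.276)·1.03²) = 0.023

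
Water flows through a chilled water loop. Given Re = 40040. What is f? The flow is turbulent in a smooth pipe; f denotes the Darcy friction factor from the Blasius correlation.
Formula: f = \frac{0.316}{Re^{0.25}}
f = 0.316/40040^0.25 = 0.02234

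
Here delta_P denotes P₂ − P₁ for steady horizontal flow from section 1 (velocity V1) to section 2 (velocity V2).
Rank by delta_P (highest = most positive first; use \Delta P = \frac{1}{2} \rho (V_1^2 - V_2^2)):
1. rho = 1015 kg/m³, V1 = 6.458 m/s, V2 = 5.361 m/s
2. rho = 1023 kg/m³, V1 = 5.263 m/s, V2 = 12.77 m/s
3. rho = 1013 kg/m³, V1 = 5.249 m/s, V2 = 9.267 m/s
Case 1: delta_P = 6.58 kPa
Case 2: delta_P = -69.24 kPa
Case 3: delta_P = -29.54 kPa
Ranking (highest first): 1, 3, 2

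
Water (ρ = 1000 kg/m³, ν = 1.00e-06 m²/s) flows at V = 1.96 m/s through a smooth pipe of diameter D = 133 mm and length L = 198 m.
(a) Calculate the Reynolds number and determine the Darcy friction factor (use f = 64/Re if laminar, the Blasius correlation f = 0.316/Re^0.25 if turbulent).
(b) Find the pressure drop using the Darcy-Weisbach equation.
(a) Re = V·D/ν = 1.96·0.133/1.00e-06 = 260680 → turbulent (Re > 4000); f = 0.316/Re^0.25 = 0.316/260680^0.25 = 0.013985 (Blasius is strictly valid for Re ≲ 1e5; used here as the smooth-pipe estimate the problem specifies)
(b) Darcy-Weisbach: ΔP = f·(L/D)·½ρV²/1000 = 0.013985·(198/0.133)·½·1000·1.96²/1000 = 39.99 kPa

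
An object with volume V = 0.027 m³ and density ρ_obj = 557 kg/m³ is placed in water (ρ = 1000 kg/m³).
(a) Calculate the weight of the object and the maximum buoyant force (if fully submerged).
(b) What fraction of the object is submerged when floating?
(a) W=rho_obj*g*V=557*9.81*0.027=147.5 N; F_B(max)=rho*g*V=1000*9.81*0.027=264.9 N
(b) Floating fraction=rho_obj/rho=557/1000=0.557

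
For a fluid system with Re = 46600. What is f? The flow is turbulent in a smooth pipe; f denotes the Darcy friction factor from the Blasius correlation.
Formula: f = \frac{0.316}{Re^{0.25}}
f = 0.316/46600^0.25 = 0.02151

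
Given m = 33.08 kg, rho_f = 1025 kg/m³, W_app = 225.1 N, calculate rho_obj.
Formula: W_{app} = mg\left(1 - \frac{\rho_f}{\rho_{obj}}\right)
Substituting knowns: 225.1 = 33.08·9.81·(1 − 1025/rho_obj)
Solving for rho_obj: rho_obj = 1025/(1 − 225.1/(33.08·9.81)) = 3346 kg/m³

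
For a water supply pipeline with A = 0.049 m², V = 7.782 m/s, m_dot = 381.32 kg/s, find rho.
Formula: \dot{m} = \rho A V
Substituting knowns: 381.32 = rho·0.049·7.782
Solving for rho: rho = 381.32/(0.049·7.782) = 1000 kg/m³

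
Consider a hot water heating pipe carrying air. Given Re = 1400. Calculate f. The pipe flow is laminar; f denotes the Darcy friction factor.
Formula: f = \frac{64}{Re}
f = 64/1400 = 0.04571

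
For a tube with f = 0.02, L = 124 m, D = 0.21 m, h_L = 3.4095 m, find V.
Formula: h_L = f \frac{L}{D} \frac{V^2}{2g}
Substituting knowns: 3.4095 = 0.02·(124/0.21)·V²/(2·9.81)
Solving for V: V = √(3.4095·2·9.81/(0.02·(124/0.21))) = 2.38 m/s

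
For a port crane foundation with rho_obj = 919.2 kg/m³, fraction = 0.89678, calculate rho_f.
Formula: f_{sub} = \frac{\rho_{obj}}{\rho_f}
Substituting knowns: 0.89678 = 919.2/rho_f
Solving for rho_f: rho_f = 919.2/0.89678 = 1025 kg/m³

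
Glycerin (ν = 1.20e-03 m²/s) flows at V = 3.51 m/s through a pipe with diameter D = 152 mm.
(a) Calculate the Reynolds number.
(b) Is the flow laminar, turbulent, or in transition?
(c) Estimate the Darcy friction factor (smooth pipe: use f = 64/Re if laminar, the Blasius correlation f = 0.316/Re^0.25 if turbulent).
(a) Re = V·D/ν = 3.51·0.152/1.20e-03 = 444.6
(b) Flow regime: laminar (Re < 2300)
(c) Friction factor: f = 64/Re = 64/444.6 = 0.1439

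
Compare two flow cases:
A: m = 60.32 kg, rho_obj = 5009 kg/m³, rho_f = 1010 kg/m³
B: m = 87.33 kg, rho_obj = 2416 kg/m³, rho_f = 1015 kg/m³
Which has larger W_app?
W_app(A) = 472.4 N, W_app(B) = 496.8 N. Answer: B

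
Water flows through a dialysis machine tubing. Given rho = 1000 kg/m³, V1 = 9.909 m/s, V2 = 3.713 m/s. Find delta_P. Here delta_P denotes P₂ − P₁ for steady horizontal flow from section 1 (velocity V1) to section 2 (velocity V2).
Formula: \Delta P = \frac{1}{2} \rho (V_1^2 - V_2^2)
delta_P = 0.5·1000·(9.909² − 3.713²)/1000 = 42.2 kPa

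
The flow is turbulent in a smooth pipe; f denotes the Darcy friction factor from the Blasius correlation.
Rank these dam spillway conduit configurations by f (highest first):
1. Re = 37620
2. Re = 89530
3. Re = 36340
Case 1: f = 0.02269
Case 2: f = 0.01827
Case 3: f = 0.02289
Ranking (highest first): 3, 1, 2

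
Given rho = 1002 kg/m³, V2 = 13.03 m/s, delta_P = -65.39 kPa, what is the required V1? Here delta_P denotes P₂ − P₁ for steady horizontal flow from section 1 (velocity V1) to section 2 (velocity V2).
Formula: \Delta P = \frac{1}{2} \rho (V_1^2 - V_2^2)
Substituting knowns: -65.39 = 0.5·1002·(V1² − 13.03²)/1000
Solving for V1: V1 = √(13.03² + 2·(-65.39·1000)/1002) = 6.266 m/s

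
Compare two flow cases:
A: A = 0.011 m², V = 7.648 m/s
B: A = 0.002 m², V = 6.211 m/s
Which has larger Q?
Q(A) = 84.13 L/s, Q(B) = 12.42 L/s. Answer: A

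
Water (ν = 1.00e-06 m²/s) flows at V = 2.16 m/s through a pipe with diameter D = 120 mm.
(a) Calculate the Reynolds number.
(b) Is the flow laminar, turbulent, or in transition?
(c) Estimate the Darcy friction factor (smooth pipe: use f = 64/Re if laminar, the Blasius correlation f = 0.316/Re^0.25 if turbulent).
(a) Re = V·D/ν = 2.16·0.12/1.00e-06 = 259200
(b) Flow regime: turbulent (Re > 4000)
(c) Friction factor: f = 0.316/Re^0.25 = 0.316/259200^0.25 = 0.014 (Blasius is strictly valid for Re ≲ 1e5; used here as the smooth-pipe estimate the problem specifies)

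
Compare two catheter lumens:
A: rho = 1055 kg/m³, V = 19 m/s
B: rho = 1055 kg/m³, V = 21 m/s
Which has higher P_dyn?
P_dyn(A) = 190.4 kPa, P_dyn(B) = 232.6 kPa. Answer: B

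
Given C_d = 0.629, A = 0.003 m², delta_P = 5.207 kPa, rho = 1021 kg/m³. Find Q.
Formula: Q = C_d A \sqrt{\frac{2 \Delta P}{\rho}}
Q = 0.629·0.003·√(2·(5.207·1000)/1021)·1000 = 6.027 L/s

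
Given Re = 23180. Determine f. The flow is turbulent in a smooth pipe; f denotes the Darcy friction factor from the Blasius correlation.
Formula: f = \frac{0.316}{Re^{0.25}}
f = 0.316/23180^0.25 = 0.02561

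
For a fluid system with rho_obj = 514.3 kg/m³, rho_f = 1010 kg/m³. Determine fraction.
Formula: f_{sub} = \frac{\rho_{obj}}{\rho_f}
fraction = 514.3/1010 = 0.5092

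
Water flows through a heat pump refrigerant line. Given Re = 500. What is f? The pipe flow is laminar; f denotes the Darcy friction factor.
Formula: f = \frac{64}{Re}
f = 64/500 = 0.128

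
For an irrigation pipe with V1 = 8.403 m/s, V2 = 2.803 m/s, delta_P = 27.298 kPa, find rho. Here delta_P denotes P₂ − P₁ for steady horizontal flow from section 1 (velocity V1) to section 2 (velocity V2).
Formula: \Delta P = \frac{1}{2} \rho (V_1^2 - V_2^2)
Substituting knowns: 27.298 = 0.5·rho·(8.403² − 2.803²)/1000
Solving for rho: rho = 2·(27.298·1000)/(8.403² − 2.803²) = 870 kg/m³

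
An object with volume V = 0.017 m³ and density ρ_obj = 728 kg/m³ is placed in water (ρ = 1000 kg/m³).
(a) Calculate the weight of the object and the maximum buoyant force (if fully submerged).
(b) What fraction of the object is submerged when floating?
(a) W=rho_obj*g*V=728*9.81*0.017=121.4 N; F_B(max)=rho*g*V=1000*9.81*0.017=166.8 N
(b) Floating fraction=rho_obj/rho=728/1000=0.728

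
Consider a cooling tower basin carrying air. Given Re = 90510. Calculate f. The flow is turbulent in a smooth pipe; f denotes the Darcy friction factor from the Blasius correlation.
Formula: f = \frac{0.316}{Re^{0.25}}
f = 0.316/90510^0.25 = 0.01822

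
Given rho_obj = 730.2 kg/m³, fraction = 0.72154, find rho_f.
Formula: f_{sub} = \frac{\rho_{obj}}{\rho_f}
Substituting knowns: 0.72154 = 730.2/rho_f
Solving for rho_f: rho_f = 730.2/0.72154 = 1012 kg/m³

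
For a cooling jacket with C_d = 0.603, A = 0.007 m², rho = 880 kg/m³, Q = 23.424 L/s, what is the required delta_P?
Formula: Q = C_d A \sqrt{\frac{2 \Delta P}{\rho}}
Substituting knowns: 23.424 = 0.603·0.007·√(2·(delta_P·1000)/880)·1000
Solving for delta_P: delta_P = ((23.424/1000)/(0.603·0.007))²·880/2/1000 = 13.55 kPa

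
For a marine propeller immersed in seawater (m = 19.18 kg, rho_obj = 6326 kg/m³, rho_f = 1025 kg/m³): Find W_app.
Formula: W_{app} = mg\left(1 - \frac{\rho_f}{\rho_{obj}}\right)
W_app = 19.18·9.81·(1 − 1025/6326) = 157.7 N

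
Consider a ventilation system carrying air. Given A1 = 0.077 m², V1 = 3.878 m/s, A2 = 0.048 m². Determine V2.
Formula: V_2 = \frac{A_1 V_1}{A_2}
V2 = 0.077·3.878/0.048 = 6.221 m/s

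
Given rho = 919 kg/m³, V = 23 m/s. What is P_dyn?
Formula: P_{dyn} = \frac{1}{2} \rho V^2
P_dyn = 0.5·919·23²/1000 = 243.1 kPa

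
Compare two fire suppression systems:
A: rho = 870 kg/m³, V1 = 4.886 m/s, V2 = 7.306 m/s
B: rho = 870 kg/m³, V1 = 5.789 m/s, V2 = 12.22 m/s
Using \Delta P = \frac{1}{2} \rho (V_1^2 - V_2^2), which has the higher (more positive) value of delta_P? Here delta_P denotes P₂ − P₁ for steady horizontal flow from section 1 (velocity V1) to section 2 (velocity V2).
delta_P(A) = -12.83 kPa, delta_P(B) = -50.38 kPa. Answer: A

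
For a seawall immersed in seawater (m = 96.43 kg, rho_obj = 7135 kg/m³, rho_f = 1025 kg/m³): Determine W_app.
Formula: W_{app} = mg\left(1 - \frac{\rho_f}{\rho_{obj}}\right)
W_app = 96.43·9.81·(1 − 1025/7135) = 810.1 N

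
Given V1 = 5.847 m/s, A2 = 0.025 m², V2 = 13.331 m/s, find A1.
Formula: V_2 = \frac{A_1 V_1}{A_2}
Substituting knowns: 13.331 = A1·5.847/0.025
Solving for A1: A1 = 13.331·0.025/5.847 = 0.057 m²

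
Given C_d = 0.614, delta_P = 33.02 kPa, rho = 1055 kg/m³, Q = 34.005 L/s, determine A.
Formula: Q = C_d A \sqrt{\frac{2 \Delta P}{\rho}}
Substituting knowns: 34.005 = 0.614·A·√(2·(33.02·1000)/1055)·1000
Solving for A: A = (34.005/1000)/(0.614·√(2·(33.02·1000)/1055)) = 0.007 m²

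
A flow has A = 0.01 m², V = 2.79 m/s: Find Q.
Formula: Q = A V
Q = 0.01·2.79·1000 = 27.9 L/s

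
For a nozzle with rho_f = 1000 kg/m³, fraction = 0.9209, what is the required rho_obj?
Formula: f_{sub} = \frac{\rho_{obj}}{\rho_f}
Substituting knowns: 0.9209 = rho_obj/1000
Solving for rho_obj: rho_obj = 0.9209·1000 = 920.9 kg/m³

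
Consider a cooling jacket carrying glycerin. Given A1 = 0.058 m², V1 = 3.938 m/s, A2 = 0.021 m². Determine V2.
Formula: V_2 = \frac{A_1 V_1}{A_2}
V2 = 0.058·3.938/0.021 = 10.88 m/s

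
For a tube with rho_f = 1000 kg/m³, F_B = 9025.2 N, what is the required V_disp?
Formula: F_B = \rho_f g V_{disp}
Substituting knowns: 9025.2 = 1000·9.81·V_disp
Solving for V_disp: V_disp = 9025.2/(1000·9.81) = 0.92 m³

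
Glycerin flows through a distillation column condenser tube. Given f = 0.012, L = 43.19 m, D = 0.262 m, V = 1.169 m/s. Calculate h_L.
Formula: h_L = f \frac{L}{D} \frac{V^2}{2g}
h_L = 0.012·(43.19/0.262)·1.169²/(2·9.81) = 0.1378 m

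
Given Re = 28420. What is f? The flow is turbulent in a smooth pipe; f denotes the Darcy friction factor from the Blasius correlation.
Formula: f = \frac{0.316}{Re^{0.25}}
f = 0.316/28420^0.25 = 0.02434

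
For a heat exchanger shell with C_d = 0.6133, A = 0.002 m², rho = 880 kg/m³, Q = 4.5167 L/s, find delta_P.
Formula: Q = C_d A \sqrt{\frac{2 \Delta P}{\rho}}
Substituting knowns: 4.5167 = 0.6133·0.002·√(2·(delta_P·1000)/880)·1000
Solving for delta_P: delta_P = ((4.5167/1000)/(0.6133·0.002))²·880/2/1000 = 5.966 kPa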